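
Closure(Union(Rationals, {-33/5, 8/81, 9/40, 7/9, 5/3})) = Reals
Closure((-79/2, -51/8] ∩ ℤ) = {-39, -38, …, -7}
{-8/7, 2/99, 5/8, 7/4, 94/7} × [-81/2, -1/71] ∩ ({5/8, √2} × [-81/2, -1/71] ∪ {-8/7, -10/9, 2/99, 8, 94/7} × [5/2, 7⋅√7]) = {5/8} × [-81/2, -1/71]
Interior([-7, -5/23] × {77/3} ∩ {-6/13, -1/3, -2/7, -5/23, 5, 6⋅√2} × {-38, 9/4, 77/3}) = ∅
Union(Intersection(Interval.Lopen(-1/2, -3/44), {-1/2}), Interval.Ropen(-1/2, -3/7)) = Interval.Ropen(-1/2, -3/7)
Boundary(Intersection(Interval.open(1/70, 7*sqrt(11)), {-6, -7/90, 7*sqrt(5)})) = {7*sqrt(5)}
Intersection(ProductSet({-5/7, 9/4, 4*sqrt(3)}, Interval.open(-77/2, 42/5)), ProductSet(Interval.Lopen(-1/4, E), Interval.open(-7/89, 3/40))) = ProductSet({9/4}, Interval.open(-7/89, 3/40))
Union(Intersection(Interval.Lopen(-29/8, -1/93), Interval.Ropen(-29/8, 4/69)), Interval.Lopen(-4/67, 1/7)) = Interval.Lopen(-29/8, 1/7)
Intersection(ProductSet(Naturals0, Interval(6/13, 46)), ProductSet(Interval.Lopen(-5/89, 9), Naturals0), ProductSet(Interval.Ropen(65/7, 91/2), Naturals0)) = EmptySet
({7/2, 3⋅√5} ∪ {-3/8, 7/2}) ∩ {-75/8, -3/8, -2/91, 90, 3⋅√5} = {-3/8, 3⋅√5}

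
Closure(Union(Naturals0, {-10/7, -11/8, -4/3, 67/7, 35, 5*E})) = Union({-10/7, -11/8, -4/3, 67/7, 5*E}, Naturals0)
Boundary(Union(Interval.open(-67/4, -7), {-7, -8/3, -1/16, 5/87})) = {-67/4, -7, -8/3, -1/16, 5/87}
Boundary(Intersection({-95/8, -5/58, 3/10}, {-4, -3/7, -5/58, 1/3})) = {-5/58}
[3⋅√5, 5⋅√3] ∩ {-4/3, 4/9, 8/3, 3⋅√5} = {3⋅√5}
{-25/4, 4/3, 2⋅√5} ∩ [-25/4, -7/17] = {-25/4}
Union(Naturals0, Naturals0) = Naturals0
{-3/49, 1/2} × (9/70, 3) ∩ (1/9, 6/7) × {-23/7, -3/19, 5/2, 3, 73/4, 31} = {1/2} × {5/2}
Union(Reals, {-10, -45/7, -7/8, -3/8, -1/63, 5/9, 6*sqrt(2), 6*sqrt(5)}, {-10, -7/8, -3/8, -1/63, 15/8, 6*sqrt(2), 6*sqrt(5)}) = Reals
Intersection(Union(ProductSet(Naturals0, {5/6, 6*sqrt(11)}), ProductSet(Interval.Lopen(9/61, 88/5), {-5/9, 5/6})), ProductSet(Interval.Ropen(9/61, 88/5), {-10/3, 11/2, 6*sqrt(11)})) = ProductSet(Range(1, 18, 1), {6*sqrt(11)})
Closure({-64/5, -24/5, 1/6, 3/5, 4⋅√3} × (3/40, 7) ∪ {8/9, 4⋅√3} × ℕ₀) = ({8/9, 4⋅√3} × ℕ₀) ∪ ({-64/5, -24/5, 1/6, 3/5, 4⋅√3} × [3/40, 7])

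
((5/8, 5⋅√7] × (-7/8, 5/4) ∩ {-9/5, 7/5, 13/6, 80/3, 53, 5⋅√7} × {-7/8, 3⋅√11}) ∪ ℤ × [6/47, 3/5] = ℤ × [6/47, 3/5]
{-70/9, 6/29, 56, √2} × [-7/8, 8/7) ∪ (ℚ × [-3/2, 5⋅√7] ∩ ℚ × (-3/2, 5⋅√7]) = (ℚ × (-3/2, 5⋅√7]) ∪ ({-70/9, 6/29, 56, √2} × [-7/8, 8/7))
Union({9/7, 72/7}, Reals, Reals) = Reals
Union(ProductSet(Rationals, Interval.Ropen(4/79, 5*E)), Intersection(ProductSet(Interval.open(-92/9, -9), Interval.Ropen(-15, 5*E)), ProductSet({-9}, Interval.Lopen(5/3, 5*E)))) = ProductSet(Rationals, Interval.Ropen(4/79, 5*E))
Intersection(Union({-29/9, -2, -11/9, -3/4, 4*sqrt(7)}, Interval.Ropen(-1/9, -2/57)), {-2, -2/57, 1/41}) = {-2}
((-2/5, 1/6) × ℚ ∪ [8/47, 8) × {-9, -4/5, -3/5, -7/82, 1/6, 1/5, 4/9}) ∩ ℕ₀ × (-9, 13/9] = ({0} × (ℚ ∩ (-9, 13/9])) ∪ ({1, 2, …, 7} × {-4/5, -3/5, -7/82, 1/6, 1/5, 4/9})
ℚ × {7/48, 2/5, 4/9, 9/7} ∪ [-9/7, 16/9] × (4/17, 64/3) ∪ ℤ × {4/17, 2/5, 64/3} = (ℤ × {4/17, 2/5, 64/3}) ∪ (ℚ × {7/48, 2/5, 4/9, 9/7}) ∪ ([-9/7, 16/9] × (4/17, 64/3))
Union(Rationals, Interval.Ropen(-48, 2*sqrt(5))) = Union(Interval.Ropen(-48, 2*sqrt(5)), Rationals)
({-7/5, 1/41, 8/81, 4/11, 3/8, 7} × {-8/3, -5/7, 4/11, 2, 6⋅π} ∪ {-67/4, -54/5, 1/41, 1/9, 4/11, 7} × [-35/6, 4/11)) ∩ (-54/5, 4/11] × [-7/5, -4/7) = ({-7/5, 1/41, 8/81, 4/11} × {-5/7}) ∪ ({1/41, 1/9, 4/11} × [-7/5, -4/7))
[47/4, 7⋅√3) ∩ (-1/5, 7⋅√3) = [47/4, 7⋅√3)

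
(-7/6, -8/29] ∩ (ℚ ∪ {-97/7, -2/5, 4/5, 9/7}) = ℚ ∩ (-7/6, -8/29]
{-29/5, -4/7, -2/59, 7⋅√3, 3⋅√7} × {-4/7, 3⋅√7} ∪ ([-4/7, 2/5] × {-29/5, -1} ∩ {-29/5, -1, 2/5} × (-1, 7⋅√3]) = {-29/5, -4/7, -2/59, 7⋅√3, 3⋅√7} × {-4/7, 3⋅√7}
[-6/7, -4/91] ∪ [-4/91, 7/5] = [-6/7, 7/5]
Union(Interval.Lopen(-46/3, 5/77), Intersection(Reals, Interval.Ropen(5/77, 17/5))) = Interval.open(-46/3, 17/5)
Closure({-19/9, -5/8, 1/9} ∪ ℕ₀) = {-19/9, -5/8, 1/9} ∪ ℕ₀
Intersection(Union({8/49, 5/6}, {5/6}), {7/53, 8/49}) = {8/49}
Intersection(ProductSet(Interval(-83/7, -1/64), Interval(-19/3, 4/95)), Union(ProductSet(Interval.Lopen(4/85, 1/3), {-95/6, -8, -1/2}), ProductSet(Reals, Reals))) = ProductSet(Interval(-83/7, -1/64), Interval(-19/3, 4/95))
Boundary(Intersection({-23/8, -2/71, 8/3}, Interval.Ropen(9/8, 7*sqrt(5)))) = {8/3}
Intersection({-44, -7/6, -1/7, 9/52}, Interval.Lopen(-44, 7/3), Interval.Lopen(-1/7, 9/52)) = {9/52}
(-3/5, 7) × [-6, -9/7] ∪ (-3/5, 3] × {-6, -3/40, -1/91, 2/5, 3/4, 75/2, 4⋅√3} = ((-3/5, 7) × [-6, -9/7]) ∪ ((-3/5, 3] × {-6, -3/40, -1/91, 2/5, 3/4, 75/2, 4⋅√3})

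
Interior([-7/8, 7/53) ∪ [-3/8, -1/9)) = (-7/8, 7/53)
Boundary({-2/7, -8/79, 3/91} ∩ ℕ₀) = ∅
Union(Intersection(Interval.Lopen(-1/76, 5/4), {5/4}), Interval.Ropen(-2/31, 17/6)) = Interval.Ropen(-2/31, 17/6)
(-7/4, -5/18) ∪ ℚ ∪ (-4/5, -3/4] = ℚ ∪ [-7/4, -5/18]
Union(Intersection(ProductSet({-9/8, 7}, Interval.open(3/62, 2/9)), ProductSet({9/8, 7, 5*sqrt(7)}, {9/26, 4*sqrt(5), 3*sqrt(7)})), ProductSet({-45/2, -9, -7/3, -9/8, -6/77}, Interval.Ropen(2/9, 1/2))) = ProductSet({-45/2, -9, -7/3, -9/8, -6/77}, Interval.Ropen(2/9, 1/2))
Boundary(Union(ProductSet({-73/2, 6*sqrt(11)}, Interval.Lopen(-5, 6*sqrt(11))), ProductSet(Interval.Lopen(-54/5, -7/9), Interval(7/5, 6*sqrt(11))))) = Union(ProductSet({-73/2, 6*sqrt(11)}, Interval(-5, 6*sqrt(11))), ProductSet({-54/5, -7/9}, Interval(7/5, 6*sqrt(11))), ProductSet(Interval(-54/5, -7/9), {7/5, 6*sqrt(11)}))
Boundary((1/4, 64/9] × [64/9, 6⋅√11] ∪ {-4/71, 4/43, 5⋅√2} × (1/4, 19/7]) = ({1/4, 64/9} × [64/9, 6⋅√11]) ∪ ([1/4, 64/9] × {64/9, 6⋅√11}) ∪ ({-4/71, 4/43, 5⋅√2} × [1/4, 19/7])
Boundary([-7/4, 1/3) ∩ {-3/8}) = {-3/8}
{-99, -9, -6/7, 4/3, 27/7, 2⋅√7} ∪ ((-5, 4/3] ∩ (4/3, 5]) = {-99, -9, -6/7, 4/3, 27/7, 2⋅√7}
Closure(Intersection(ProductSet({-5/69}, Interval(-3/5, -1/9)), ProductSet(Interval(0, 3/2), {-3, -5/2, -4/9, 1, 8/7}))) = EmptySet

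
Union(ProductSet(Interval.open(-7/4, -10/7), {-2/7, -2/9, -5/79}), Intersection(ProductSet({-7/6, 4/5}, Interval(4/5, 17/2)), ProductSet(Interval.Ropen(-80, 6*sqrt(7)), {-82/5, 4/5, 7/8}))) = Union(ProductSet({-7/6, 4/5}, {4/5, 7/8}), ProductSet(Interval.open(-7/4, -10/7), {-2/7, -2/9, -5/79}))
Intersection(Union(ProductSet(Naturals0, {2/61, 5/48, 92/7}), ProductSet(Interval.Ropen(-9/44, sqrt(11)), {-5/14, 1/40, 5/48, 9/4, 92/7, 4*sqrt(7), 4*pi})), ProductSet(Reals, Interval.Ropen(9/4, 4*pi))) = ProductSet(Interval.Ropen(-9/44, sqrt(11)), {9/4, 4*sqrt(7)})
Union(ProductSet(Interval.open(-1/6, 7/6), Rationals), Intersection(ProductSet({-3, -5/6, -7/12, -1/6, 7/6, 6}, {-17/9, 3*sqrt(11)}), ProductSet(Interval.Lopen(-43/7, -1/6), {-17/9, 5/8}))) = Union(ProductSet({-3, -5/6, -7/12, -1/6}, {-17/9}), ProductSet(Interval.open(-1/6, 7/6), Rationals))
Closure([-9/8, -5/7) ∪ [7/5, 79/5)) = [-9/8, -5/7] ∪ [7/5, 79/5]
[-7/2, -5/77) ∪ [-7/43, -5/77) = [-7/2, -5/77)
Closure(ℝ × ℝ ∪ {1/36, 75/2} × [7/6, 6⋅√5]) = ℝ × ℝ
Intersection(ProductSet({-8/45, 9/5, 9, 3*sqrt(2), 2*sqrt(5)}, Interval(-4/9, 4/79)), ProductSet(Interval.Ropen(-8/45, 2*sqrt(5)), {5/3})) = EmptySet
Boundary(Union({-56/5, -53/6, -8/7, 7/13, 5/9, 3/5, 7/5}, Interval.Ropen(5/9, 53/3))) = {-56/5, -53/6, -8/7, 7/13, 5/9, 53/3}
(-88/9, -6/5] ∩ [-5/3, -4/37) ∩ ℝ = [-5/3, -6/5]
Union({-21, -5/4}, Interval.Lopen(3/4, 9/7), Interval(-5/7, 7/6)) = Union({-21, -5/4}, Interval(-5/7, 9/7))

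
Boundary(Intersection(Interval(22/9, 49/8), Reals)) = {22/9, 49/8}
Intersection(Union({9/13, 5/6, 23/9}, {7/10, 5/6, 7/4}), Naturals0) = EmptySet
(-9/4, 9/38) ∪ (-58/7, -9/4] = (-58/7, 9/38)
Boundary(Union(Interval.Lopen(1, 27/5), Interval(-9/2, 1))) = {-9/2, 27/5}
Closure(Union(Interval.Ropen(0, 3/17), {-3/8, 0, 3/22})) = Union({-3/8}, Interval(0, 3/17))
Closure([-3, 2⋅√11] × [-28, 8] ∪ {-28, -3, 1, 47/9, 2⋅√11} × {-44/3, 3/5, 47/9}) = ({-28, -3, 1, 47/9, 2⋅√11} × {-44/3, 3/5, 47/9}) ∪ ([-3, 2⋅√11] × [-28, 8])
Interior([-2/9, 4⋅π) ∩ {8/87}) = ∅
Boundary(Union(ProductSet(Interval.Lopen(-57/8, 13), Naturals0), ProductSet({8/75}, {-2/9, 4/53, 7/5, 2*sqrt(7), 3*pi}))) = Union(ProductSet({8/75}, {-2/9, 4/53, 7/5, 2*sqrt(7), 3*pi}), ProductSet(Interval(-57/8, 13), Naturals0))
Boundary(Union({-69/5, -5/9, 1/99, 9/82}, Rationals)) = Reals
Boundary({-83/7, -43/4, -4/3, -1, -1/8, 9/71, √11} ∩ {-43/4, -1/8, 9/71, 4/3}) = {-43/4, -1/8, 9/71}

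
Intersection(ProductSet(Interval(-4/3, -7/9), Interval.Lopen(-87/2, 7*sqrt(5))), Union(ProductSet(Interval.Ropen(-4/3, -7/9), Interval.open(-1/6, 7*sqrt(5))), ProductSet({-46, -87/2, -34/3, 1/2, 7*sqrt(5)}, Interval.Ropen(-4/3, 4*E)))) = ProductSet(Interval.Ropen(-4/3, -7/9), Interval.open(-1/6, 7*sqrt(5)))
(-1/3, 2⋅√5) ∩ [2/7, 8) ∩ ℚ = ℚ ∩ [2/7, 2⋅√5)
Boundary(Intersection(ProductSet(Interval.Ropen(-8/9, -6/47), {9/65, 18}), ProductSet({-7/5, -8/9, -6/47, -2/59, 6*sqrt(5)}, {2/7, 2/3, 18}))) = ProductSet({-8/9}, {18})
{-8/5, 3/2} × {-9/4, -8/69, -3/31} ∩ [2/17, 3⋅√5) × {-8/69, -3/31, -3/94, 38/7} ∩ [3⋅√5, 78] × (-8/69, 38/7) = ∅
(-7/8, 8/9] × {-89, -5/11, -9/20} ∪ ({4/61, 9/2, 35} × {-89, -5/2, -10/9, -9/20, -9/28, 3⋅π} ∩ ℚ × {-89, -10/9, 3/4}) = ({4/61, 9/2, 35} × {-89, -10/9}) ∪ ((-7/8, 8/9] × {-89, -5/11, -9/20})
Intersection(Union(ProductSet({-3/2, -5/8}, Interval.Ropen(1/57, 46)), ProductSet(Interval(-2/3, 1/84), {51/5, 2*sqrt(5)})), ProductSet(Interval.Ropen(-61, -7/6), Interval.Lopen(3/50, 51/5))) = ProductSet({-3/2}, Interval.Lopen(3/50, 51/5))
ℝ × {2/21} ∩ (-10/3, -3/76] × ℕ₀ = ∅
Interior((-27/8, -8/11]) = (-27/8, -8/11)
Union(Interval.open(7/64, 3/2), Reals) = Interval(-oo, oo)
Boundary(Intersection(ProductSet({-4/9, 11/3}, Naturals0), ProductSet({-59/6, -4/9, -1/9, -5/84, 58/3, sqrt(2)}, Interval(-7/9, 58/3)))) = ProductSet({-4/9}, Range(0, 20, 1))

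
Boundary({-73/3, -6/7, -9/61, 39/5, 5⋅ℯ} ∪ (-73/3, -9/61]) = {-73/3, -9/61, 39/5, 5⋅ℯ}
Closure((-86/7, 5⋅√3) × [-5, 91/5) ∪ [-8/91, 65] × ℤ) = ([-8/91, 65] × ℤ) ∪ ({-86/7, 5⋅√3} × [-5, 91/5]) ∪ ([-86/7, 5⋅√3] × {-5, 91/5}) ∪ ((-86/7, 5⋅√3) × [-5, 91/5))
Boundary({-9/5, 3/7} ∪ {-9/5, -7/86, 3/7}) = {-9/5, -7/86, 3/7}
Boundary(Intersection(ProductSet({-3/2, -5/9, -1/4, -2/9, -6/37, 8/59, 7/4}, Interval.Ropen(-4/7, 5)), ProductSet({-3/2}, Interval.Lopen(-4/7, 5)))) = ProductSet({-3/2}, Interval(-4/7, 5))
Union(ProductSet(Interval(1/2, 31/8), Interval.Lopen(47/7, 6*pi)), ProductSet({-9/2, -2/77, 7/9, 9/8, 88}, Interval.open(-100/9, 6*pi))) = Union(ProductSet({-9/2, -2/77, 7/9, 9/8, 88}, Interval.open(-100/9, 6*pi)), ProductSet(Interval(1/2, 31/8), Interval.Lopen(47/7, 6*pi)))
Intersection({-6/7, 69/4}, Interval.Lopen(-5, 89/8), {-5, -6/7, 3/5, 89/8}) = {-6/7}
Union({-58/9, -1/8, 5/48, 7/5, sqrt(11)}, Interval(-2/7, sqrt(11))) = Union({-58/9}, Interval(-2/7, sqrt(11)))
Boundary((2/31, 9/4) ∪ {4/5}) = {2/31, 9/4}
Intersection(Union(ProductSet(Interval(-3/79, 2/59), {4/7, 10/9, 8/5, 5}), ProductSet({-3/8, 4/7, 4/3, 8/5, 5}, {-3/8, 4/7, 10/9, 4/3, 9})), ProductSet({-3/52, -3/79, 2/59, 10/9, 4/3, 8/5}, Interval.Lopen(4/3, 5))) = ProductSet({-3/79, 2/59}, {8/5, 5})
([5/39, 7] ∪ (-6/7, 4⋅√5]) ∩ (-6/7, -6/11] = (-6/7, -6/11]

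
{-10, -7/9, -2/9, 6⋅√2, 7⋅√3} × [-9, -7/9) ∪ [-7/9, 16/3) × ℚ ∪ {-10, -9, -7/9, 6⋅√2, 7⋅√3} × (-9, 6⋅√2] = ([-7/9, 16/3) × ℚ) ∪ ({-10, -7/9, -2/9, 6⋅√2, 7⋅√3} × [-9, -7/9)) ∪ ({-10, -9, -7/9, 6⋅√2, 7⋅√3} × (-9, 6⋅√2])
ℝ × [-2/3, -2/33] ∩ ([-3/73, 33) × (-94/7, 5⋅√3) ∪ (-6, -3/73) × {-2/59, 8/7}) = [-3/73, 33) × [-2/3, -2/33]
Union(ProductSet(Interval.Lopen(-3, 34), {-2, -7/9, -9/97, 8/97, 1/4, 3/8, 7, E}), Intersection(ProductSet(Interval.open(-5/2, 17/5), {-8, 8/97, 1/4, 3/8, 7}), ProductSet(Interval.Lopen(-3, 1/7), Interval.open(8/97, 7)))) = ProductSet(Interval.Lopen(-3, 34), {-2, -7/9, -9/97, 8/97, 1/4, 3/8, 7, E})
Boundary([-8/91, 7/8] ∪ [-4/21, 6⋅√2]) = {-4/21, 6⋅√2}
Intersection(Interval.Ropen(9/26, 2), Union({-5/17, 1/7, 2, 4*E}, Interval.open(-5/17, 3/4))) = Interval.Ropen(9/26, 3/4)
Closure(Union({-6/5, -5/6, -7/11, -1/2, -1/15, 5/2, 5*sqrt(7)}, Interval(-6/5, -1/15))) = Union({5/2, 5*sqrt(7)}, Interval(-6/5, -1/15))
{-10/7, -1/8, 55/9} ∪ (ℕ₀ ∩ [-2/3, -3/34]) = {-10/7, -1/8, 55/9}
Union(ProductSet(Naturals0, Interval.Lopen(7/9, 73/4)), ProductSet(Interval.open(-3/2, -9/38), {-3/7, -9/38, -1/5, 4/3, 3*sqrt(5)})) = Union(ProductSet(Interval.open(-3/2, -9/38), {-3/7, -9/38, -1/5, 4/3, 3*sqrt(5)}), ProductSet(Naturals0, Interval.Lopen(7/9, 73/4)))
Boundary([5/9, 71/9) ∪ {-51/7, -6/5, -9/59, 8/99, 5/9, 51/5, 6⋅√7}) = {-51/7, -6/5, -9/59, 8/99, 5/9, 71/9, 51/5, 6⋅√7}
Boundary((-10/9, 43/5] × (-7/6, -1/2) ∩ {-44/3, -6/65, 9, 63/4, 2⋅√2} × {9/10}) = ∅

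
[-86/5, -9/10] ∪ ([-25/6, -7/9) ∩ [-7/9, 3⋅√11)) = [-86/5, -9/10]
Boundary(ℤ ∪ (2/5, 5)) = {2/5} ∪ (ℤ \ (2/5, 5))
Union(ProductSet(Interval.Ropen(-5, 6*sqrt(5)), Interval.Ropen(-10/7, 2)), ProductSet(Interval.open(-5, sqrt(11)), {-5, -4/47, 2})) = Union(ProductSet(Interval.open(-5, sqrt(11)), {-5, -4/47, 2}), ProductSet(Interval.Ropen(-5, 6*sqrt(5)), Interval.Ropen(-10/7, 2)))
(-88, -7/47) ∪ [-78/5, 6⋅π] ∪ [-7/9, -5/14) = (-88, 6⋅π]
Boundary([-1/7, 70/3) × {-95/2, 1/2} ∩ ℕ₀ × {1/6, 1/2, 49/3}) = {0, 1, …, 23} × {1/2}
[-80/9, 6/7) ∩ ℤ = {-8, -7, …, 0}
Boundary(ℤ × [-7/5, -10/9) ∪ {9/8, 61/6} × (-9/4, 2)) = (ℤ × [-7/5, -10/9]) ∪ ({9/8, 61/6} × [-9/4, 2])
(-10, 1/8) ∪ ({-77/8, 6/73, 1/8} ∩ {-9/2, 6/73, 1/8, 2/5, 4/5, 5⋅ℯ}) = (-10, 1/8]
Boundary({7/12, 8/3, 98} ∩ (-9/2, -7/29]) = ∅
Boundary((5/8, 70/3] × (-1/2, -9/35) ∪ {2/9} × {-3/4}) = ({2/9} × {-3/4}) ∪ ({5/8, 70/3} × [-1/2, -9/35]) ∪ ([5/8, 70/3] × {-1/2, -9/35})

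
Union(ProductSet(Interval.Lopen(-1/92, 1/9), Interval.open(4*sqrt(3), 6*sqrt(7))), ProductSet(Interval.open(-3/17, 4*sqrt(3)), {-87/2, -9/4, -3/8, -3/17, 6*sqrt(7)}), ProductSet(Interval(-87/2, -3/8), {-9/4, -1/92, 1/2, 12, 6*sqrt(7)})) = Union(ProductSet(Interval(-87/2, -3/8), {-9/4, -1/92, 1/2, 12, 6*sqrt(7)}), ProductSet(Interval.open(-3/17, 4*sqrt(3)), {-87/2, -9/4, -3/8, -3/17, 6*sqrt(7)}), ProductSet(Interval.Lopen(-1/92, 1/9), Interval.open(4*sqrt(3), 6*sqrt(7))))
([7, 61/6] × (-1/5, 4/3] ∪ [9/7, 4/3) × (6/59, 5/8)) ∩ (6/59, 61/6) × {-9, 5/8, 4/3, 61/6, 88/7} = [7, 61/6) × {5/8, 4/3}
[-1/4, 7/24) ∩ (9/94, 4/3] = (9/94, 7/24)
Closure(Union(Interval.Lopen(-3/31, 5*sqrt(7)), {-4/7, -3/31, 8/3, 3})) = Union({-4/7}, Interval(-3/31, 5*sqrt(7)))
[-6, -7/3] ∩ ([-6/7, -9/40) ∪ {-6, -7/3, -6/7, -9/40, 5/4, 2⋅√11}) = {-6, -7/3}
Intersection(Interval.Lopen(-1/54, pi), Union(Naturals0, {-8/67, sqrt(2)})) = Union({sqrt(2)}, Range(0, 4, 1))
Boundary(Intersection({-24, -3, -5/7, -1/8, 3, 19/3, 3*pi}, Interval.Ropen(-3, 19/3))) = {-3, -5/7, -1/8, 3}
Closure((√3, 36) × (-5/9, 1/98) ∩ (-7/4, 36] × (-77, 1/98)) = ({36, √3} × [-5/9, 1/98]) ∪ ([√3, 36] × {-5/9, 1/98}) ∪ ((√3, 36) × (-5/9, 1/98))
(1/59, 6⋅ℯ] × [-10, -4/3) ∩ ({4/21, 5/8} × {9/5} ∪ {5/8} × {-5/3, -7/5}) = {5/8} × {-5/3, -7/5}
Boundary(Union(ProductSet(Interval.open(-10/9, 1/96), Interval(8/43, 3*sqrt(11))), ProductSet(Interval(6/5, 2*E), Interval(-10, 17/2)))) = Union(ProductSet({-10/9, 1/96}, Interval(8/43, 3*sqrt(11))), ProductSet({6/5, 2*E}, Interval(-10, 17/2)), ProductSet(Interval(-10/9, 1/96), {8/43, 3*sqrt(11)}), ProductSet(Interval(6/5, 2*E), {-10, 17/2}))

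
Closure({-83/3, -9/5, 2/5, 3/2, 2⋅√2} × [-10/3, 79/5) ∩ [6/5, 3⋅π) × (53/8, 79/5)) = {3/2, 2⋅√2} × [53/8, 79/5]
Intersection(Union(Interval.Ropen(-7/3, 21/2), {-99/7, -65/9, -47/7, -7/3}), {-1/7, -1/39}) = {-1/7, -1/39}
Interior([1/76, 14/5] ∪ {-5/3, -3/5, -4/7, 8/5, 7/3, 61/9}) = (1/76, 14/5)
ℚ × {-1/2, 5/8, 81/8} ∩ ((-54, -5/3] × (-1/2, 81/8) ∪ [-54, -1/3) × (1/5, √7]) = ((ℚ ∩ (-54, -5/3]) ∪ (ℚ ∩ [-54, -1/3))) × {5/8}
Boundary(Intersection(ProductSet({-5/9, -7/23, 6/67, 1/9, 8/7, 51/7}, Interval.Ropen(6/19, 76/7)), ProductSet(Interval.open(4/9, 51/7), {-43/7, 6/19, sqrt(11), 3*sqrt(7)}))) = ProductSet({8/7}, {6/19, sqrt(11), 3*sqrt(7)})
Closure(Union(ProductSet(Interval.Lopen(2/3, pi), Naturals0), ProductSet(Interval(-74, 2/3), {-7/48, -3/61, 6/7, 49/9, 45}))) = Union(ProductSet(Interval(-74, 2/3), {-7/48, -3/61, 6/7, 49/9, 45}), ProductSet(Interval(2/3, pi), Naturals0))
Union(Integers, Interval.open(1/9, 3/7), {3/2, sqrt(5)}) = Union({3/2, sqrt(5)}, Integers, Interval.open(1/9, 3/7))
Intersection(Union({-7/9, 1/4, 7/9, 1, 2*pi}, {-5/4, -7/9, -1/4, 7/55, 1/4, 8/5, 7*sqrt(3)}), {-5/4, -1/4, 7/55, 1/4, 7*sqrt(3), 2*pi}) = {-5/4, -1/4, 7/55, 1/4, 7*sqrt(3), 2*pi}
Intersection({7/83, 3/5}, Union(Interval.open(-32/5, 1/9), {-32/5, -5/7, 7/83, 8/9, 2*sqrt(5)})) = {7/83}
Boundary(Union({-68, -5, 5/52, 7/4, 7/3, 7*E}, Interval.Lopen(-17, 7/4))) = {-68, -17, 7/4, 7/3, 7*E}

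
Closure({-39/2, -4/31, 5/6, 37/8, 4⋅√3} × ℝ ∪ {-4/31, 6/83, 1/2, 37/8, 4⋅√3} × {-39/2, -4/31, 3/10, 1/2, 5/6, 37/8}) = ({-39/2, -4/31, 5/6, 37/8, 4⋅√3} × ℝ) ∪ ({-4/31, 6/83, 1/2, 37/8, 4⋅√3} × {-39/2, -4/31, 3/10, 1/2, 5/6, 37/8})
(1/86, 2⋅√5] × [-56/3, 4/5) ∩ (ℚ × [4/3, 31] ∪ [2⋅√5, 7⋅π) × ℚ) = {2⋅√5} × (ℚ ∩ [-56/3, 4/5))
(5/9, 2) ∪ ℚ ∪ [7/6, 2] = ℚ ∪ [5/9, 2]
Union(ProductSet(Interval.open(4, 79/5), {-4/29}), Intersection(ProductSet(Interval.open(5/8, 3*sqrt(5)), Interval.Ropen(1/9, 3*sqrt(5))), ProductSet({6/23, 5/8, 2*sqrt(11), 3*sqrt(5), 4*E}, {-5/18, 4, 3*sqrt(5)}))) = Union(ProductSet({2*sqrt(11)}, {4}), ProductSet(Interval.open(4, 79/5), {-4/29}))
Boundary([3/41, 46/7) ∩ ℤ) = {1, 2, …, 6}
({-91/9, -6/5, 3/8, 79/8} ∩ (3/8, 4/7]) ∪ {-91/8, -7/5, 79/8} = {-91/8, -7/5, 79/8}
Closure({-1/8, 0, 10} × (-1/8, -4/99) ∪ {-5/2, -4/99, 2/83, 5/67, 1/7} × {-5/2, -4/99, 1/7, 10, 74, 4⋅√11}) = ({-1/8, 0, 10} × [-1/8, -4/99]) ∪ ({-5/2, -4/99, 2/83, 5/67, 1/7} × {-5/2, -4/99, 1/7, 10, 74, 4⋅√11})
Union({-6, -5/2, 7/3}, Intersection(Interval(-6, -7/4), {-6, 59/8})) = {-6, -5/2, 7/3}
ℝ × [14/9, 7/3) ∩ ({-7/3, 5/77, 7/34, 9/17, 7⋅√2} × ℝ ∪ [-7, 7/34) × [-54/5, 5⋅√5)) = ([-7, 7/34] ∪ {9/17, 7⋅√2}) × [14/9, 7/3)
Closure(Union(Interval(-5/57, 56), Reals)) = Interval(-oo, oo)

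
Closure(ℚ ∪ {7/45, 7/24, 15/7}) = ℝ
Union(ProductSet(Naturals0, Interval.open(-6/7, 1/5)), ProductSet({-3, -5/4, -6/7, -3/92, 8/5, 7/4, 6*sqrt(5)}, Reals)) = Union(ProductSet({-3, -5/4, -6/7, -3/92, 8/5, 7/4, 6*sqrt(5)}, Reals), ProductSet(Naturals0, Interval.open(-6/7, 1/5)))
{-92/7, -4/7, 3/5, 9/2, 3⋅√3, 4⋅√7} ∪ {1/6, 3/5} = {-92/7, -4/7, 1/6, 3/5, 9/2, 3⋅√3, 4⋅√7}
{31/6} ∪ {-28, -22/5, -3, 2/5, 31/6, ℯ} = {-28, -22/5, -3, 2/5, 31/6, ℯ}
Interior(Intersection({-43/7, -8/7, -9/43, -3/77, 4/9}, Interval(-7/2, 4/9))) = EmptySet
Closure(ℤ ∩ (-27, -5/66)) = {-26, -25, …, -1}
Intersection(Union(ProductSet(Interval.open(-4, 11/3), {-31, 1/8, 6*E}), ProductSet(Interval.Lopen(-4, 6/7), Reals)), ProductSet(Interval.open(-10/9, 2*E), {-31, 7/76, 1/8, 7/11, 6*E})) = Union(ProductSet(Interval.Lopen(-10/9, 6/7), {-31, 7/76, 1/8, 7/11, 6*E}), ProductSet(Interval.open(-10/9, 11/3), {-31, 1/8, 6*E}))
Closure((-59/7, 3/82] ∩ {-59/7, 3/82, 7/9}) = {3/82}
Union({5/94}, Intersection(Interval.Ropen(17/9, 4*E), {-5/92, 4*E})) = {5/94}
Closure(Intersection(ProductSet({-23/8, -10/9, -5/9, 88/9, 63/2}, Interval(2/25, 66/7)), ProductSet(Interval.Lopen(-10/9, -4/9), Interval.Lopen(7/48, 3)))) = ProductSet({-5/9}, Interval(7/48, 3))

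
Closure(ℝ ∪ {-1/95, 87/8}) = ℝ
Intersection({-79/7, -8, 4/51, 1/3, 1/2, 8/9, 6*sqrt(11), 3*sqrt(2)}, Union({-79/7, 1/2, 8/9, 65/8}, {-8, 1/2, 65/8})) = {-79/7, -8, 1/2, 8/9}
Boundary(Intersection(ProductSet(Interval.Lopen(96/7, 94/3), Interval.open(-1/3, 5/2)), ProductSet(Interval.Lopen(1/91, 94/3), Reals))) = Union(ProductSet({96/7, 94/3}, Interval(-1/3, 5/2)), ProductSet(Interval(96/7, 94/3), {-1/3, 5/2}))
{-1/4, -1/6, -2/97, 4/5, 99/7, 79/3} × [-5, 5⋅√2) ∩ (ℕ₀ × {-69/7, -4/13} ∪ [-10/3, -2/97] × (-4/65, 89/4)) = {-1/4, -1/6, -2/97} × (-4/65, 5⋅√2)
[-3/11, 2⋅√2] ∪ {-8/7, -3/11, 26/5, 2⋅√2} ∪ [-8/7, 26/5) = [-8/7, 26/5]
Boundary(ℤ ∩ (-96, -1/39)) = {-95, -94, …, -1}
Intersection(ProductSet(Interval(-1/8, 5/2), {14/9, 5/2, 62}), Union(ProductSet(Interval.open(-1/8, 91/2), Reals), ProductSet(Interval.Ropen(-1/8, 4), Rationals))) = ProductSet(Interval(-1/8, 5/2), {14/9, 5/2, 62})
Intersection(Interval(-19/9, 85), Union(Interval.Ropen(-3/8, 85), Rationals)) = Union(Intersection(Interval(-19/9, 85), Rationals), Interval(-3/8, 85))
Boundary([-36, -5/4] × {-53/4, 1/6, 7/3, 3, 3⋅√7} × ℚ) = [-36, -5/4] × {-53/4, 1/6, 7/3, 3, 3⋅√7} × ℝ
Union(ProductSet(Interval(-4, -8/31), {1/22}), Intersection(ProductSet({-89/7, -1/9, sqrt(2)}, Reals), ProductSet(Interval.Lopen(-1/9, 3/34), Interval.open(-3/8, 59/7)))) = ProductSet(Interval(-4, -8/31), {1/22})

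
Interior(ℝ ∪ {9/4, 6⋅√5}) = ℝ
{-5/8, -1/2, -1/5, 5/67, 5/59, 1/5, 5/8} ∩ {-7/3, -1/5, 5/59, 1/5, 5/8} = {-1/5, 5/59, 1/5, 5/8}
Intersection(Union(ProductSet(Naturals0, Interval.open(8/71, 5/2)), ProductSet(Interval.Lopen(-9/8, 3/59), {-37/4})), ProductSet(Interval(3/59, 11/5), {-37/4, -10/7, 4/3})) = Union(ProductSet({3/59}, {-37/4}), ProductSet(Range(1, 3, 1), {4/3}))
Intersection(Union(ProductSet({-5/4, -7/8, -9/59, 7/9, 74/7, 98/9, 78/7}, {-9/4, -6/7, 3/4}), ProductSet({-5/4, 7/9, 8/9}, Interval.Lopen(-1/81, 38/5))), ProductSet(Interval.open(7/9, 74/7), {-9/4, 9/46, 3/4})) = ProductSet({8/9}, {9/46, 3/4})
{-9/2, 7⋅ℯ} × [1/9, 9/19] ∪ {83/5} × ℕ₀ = ({83/5} × ℕ₀) ∪ ({-9/2, 7⋅ℯ} × [1/9, 9/19])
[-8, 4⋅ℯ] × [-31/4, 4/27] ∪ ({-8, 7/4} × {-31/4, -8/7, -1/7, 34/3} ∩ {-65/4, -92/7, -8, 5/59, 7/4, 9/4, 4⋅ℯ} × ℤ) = [-8, 4⋅ℯ] × [-31/4, 4/27]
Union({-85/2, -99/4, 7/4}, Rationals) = Rationals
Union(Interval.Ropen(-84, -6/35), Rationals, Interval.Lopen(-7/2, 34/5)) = Union(Interval(-84, 34/5), Rationals)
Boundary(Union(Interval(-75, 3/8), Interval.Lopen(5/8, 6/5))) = {-75, 3/8, 5/8, 6/5}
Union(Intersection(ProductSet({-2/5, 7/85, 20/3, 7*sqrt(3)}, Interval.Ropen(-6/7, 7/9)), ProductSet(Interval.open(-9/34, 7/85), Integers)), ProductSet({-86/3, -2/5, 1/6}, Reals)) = ProductSet({-86/3, -2/5, 1/6}, Reals)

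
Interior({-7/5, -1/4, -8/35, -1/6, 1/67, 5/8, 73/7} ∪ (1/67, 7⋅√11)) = (1/67, 7⋅√11)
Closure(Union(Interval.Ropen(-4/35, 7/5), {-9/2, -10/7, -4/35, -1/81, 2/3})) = Union({-9/2, -10/7}, Interval(-4/35, 7/5))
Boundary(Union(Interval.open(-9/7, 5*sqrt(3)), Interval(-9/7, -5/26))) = {-9/7, 5*sqrt(3)}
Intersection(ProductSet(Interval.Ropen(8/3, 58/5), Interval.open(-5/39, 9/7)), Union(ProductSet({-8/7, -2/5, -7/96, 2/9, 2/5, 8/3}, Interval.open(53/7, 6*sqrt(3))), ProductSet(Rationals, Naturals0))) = ProductSet(Intersection(Interval.Ropen(8/3, 58/5), Rationals), Range(0, 2, 1))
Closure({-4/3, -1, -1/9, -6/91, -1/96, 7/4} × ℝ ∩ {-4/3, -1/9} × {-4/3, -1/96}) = {-4/3, -1/9} × {-4/3, -1/96}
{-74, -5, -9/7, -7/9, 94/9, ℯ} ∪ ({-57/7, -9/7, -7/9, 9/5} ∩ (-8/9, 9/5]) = {-74, -5, -9/7, -7/9, 9/5, 94/9, ℯ}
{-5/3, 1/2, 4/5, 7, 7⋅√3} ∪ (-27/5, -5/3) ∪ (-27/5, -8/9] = (-27/5, -8/9] ∪ {1/2, 4/5, 7, 7⋅√3}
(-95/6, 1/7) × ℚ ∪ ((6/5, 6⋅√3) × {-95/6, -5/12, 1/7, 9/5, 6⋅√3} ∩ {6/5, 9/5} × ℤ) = (-95/6, 1/7) × ℚ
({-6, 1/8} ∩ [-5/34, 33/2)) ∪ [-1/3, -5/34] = [-1/3, -5/34] ∪ {1/8}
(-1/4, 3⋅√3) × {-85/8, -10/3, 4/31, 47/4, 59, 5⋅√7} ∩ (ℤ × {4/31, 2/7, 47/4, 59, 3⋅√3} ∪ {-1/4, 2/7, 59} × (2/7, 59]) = ({0, 1, …, 5} × {4/31, 47/4, 59}) ∪ ({2/7} × {47/4, 59, 5⋅√7})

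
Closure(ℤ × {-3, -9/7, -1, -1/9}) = ℤ × {-3, -9/7, -1, -1/9}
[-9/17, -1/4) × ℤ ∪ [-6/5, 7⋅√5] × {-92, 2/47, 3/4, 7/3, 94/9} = ([-9/17, -1/4) × ℤ) ∪ ([-6/5, 7⋅√5] × {-92, 2/47, 3/4, 7/3, 94/9})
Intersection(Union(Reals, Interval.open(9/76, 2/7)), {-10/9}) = {-10/9}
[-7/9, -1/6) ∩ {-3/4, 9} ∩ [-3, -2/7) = {-3/4}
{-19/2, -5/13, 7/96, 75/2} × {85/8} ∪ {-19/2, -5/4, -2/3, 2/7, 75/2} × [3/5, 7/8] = ({-19/2, -5/13, 7/96, 75/2} × {85/8}) ∪ ({-19/2, -5/4, -2/3, 2/7, 75/2} × [3/5, 7/8])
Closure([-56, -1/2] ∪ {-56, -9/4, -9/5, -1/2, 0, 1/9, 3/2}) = [-56, -1/2] ∪ {0, 1/9, 3/2}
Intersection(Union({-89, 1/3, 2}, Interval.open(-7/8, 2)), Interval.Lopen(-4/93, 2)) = Interval.Lopen(-4/93, 2)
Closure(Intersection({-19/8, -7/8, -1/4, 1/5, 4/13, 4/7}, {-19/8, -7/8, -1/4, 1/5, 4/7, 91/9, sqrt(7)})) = {-19/8, -7/8, -1/4, 1/5, 4/7}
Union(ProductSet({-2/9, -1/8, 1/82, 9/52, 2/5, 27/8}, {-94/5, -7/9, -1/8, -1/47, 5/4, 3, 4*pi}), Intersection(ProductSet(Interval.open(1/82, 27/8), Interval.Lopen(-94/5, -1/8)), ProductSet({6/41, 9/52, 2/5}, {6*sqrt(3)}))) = ProductSet({-2/9, -1/8, 1/82, 9/52, 2/5, 27/8}, {-94/5, -7/9, -1/8, -1/47, 5/4, 3, 4*pi})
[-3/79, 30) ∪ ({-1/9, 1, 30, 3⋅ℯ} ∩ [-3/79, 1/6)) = [-3/79, 30)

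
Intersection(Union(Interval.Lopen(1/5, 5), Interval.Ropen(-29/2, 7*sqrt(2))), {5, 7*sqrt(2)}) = {5}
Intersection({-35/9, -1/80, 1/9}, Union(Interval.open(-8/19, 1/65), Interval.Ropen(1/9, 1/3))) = {-1/80, 1/9}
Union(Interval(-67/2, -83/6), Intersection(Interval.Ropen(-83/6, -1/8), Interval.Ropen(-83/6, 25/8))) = Interval.Ropen(-67/2, -1/8)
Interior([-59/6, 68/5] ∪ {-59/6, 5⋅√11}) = (-59/6, 68/5)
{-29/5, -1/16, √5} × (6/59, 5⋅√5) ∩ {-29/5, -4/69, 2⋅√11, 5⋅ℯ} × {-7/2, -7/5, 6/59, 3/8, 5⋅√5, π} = {-29/5} × {3/8, π}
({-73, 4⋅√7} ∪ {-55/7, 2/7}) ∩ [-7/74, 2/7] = {2/7}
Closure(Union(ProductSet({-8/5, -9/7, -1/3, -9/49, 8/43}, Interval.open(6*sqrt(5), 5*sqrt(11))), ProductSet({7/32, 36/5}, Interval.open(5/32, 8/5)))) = Union(ProductSet({7/32, 36/5}, Interval(5/32, 8/5)), ProductSet({-8/5, -9/7, -1/3, -9/49, 8/43}, Interval(6*sqrt(5), 5*sqrt(11))))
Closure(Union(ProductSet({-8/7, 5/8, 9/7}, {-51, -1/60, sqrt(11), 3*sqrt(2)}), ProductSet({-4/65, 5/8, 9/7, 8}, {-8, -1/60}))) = Union(ProductSet({-8/7, 5/8, 9/7}, {-51, -1/60, sqrt(11), 3*sqrt(2)}), ProductSet({-4/65, 5/8, 9/7, 8}, {-8, -1/60}))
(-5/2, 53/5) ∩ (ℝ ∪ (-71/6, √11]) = (-5/2, 53/5)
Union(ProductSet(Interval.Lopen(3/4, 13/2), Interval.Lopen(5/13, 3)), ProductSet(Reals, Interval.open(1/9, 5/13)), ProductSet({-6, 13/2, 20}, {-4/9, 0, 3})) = Union(ProductSet({-6, 13/2, 20}, {-4/9, 0, 3}), ProductSet(Interval.Lopen(3/4, 13/2), Interval.Lopen(5/13, 3)), ProductSet(Reals, Interval.open(1/9, 5/13)))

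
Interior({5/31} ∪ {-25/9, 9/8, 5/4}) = ∅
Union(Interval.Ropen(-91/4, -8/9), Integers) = Union(Integers, Interval.Ropen(-91/4, -8/9))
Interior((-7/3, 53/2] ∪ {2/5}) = (-7/3, 53/2)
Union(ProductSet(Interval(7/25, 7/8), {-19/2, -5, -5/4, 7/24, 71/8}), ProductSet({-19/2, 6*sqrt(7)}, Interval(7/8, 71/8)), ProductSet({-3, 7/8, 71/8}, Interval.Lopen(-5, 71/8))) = Union(ProductSet({-19/2, 6*sqrt(7)}, Interval(7/8, 71/8)), ProductSet({-3, 7/8, 71/8}, Interval.Lopen(-5, 71/8)), ProductSet(Interval(7/25, 7/8), {-19/2, -5, -5/4, 7/24, 71/8}))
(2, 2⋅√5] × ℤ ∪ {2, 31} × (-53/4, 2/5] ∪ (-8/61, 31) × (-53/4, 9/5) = ({2, 31} × (-53/4, 2/5]) ∪ ((-8/61, 31) × (-53/4, 9/5)) ∪ ((2, 2⋅√5] × ℤ)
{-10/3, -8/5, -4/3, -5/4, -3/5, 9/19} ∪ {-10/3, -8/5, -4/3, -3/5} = {-10/3, -8/5, -4/3, -5/4, -3/5, 9/19}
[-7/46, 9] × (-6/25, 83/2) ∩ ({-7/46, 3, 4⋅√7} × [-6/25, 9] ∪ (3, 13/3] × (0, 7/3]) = ({-7/46, 3} × (-6/25, 9]) ∪ ((3, 13/3] × (0, 7/3])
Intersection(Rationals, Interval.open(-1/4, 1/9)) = Intersection(Interval.open(-1/4, 1/9), Rationals)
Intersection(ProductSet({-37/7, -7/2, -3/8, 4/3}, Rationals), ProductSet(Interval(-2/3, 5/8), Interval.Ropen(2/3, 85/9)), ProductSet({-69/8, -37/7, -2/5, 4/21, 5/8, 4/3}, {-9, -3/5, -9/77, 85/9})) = EmptySet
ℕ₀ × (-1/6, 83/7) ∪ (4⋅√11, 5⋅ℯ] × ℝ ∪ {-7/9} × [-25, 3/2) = (ℕ₀ × (-1/6, 83/7)) ∪ ({-7/9} × [-25, 3/2)) ∪ ((4⋅√11, 5⋅ℯ] × ℝ)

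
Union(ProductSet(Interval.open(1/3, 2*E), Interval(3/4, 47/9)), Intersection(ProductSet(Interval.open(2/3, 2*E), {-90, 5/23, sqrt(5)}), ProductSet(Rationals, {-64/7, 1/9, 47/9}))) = ProductSet(Interval.open(1/3, 2*E), Interval(3/4, 47/9))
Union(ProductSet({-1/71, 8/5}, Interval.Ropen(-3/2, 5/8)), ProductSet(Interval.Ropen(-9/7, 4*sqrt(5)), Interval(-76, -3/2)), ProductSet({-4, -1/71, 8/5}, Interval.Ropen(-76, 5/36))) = Union(ProductSet({-1/71, 8/5}, Interval.Ropen(-3/2, 5/8)), ProductSet({-4, -1/71, 8/5}, Interval.Ropen(-76, 5/36)), ProductSet(Interval.Ropen(-9/7, 4*sqrt(5)), Interval(-76, -3/2)))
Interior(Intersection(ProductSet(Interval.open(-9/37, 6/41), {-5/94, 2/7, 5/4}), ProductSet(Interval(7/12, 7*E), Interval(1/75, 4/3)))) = EmptySet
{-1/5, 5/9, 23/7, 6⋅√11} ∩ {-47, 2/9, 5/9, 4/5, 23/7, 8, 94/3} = {5/9, 23/7}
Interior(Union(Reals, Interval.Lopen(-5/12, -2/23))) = Interval(-oo, oo)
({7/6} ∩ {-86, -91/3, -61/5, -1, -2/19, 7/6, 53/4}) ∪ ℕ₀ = ℕ₀ ∪ {7/6}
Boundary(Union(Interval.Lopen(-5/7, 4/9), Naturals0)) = Union(Complement(Naturals0, Interval.open(-5/7, 4/9)), {-5/7, 4/9})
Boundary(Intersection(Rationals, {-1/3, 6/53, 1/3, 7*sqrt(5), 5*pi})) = {-1/3, 6/53, 1/3}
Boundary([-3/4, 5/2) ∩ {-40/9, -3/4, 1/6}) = {-3/4, 1/6}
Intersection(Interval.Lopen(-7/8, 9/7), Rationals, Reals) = Intersection(Interval.Lopen(-7/8, 9/7), Rationals)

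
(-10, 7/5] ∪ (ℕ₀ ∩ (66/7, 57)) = (-10, 7/5] ∪ {10, 11, …, 56}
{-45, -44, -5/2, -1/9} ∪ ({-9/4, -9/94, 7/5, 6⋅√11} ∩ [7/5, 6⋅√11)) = {-45, -44, -5/2, -1/9, 7/5}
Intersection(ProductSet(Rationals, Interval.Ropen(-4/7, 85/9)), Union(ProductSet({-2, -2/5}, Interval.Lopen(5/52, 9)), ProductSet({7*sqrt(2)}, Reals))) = ProductSet({-2, -2/5}, Interval.Lopen(5/52, 9))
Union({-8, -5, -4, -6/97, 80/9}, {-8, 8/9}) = {-8, -5, -4, -6/97, 8/9, 80/9}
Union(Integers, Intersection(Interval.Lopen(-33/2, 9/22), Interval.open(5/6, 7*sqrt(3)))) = Integers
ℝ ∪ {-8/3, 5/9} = ℝ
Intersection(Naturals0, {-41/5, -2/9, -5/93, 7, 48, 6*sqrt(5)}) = {7, 48}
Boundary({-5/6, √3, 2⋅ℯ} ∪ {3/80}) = {-5/6, 3/80, √3, 2⋅ℯ}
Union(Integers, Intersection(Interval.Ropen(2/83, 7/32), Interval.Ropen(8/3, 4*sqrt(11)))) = Integers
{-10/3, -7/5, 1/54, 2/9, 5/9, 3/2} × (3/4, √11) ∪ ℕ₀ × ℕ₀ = (ℕ₀ × ℕ₀) ∪ ({-10/3, -7/5, 1/54, 2/9, 5/9, 3/2} × (3/4, √11))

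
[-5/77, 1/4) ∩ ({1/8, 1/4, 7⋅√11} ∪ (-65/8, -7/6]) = {1/8}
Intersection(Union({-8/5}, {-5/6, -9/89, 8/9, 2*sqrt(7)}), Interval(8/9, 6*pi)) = {8/9, 2*sqrt(7)}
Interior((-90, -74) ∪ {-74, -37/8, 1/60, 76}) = (-90, -74)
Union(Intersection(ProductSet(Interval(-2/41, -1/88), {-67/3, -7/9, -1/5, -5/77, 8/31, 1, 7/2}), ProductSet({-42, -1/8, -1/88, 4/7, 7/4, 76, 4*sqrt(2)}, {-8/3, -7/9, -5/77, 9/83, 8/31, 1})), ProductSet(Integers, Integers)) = Union(ProductSet({-1/88}, {-7/9, -5/77, 8/31, 1}), ProductSet(Integers, Integers))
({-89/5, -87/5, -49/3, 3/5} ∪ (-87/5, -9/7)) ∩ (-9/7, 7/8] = {3/5}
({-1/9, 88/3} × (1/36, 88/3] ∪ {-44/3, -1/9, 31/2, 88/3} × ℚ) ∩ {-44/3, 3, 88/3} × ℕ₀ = {-44/3, 88/3} × ℕ₀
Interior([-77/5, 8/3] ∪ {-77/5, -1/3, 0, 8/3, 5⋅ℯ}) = (-77/5, 8/3)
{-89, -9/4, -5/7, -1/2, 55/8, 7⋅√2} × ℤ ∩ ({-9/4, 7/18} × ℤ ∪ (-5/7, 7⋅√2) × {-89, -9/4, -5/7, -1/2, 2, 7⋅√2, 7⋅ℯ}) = ({-9/4} × ℤ) ∪ ({-1/2, 55/8} × {-89, 2})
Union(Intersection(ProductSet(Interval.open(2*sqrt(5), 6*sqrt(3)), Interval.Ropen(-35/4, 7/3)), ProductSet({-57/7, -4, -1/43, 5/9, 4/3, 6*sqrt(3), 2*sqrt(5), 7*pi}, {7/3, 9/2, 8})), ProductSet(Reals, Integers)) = ProductSet(Reals, Integers)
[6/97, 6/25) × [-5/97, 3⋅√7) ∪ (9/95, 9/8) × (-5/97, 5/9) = ((9/95, 9/8) × (-5/97, 5/9)) ∪ ([6/97, 6/25) × [-5/97, 3⋅√7))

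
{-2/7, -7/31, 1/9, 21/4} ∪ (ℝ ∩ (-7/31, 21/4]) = {-2/7} ∪ [-7/31, 21/4]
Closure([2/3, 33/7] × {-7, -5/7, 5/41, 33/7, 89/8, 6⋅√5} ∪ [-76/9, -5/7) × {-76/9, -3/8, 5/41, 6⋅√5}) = ([-76/9, -5/7] × {-76/9, -3/8, 5/41, 6⋅√5}) ∪ ([2/3, 33/7] × {-7, -5/7, 5/41, 33/7, 89/8, 6⋅√5})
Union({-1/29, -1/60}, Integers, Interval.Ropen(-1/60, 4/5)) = Union({-1/29}, Integers, Interval.Ropen(-1/60, 4/5))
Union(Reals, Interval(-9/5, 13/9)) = Interval(-oo, oo)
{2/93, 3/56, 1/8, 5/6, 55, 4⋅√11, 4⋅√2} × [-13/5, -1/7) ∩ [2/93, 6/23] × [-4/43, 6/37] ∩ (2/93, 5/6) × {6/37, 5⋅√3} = ∅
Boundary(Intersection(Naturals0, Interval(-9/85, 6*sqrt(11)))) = Range(0, 20, 1)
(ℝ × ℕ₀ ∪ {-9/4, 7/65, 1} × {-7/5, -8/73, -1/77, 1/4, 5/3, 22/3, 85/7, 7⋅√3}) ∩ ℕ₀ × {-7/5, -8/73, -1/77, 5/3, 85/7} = {1} × {-7/5, -8/73, -1/77, 5/3, 85/7}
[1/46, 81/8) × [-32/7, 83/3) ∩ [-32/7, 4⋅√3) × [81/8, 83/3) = [1/46, 4⋅√3) × [81/8, 83/3)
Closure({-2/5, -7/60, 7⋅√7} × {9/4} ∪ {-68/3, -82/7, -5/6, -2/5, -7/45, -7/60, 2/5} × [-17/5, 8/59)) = ({-2/5, -7/60, 7⋅√7} × {9/4}) ∪ ({-68/3, -82/7, -5/6, -2/5, -7/45, -7/60, 2/5} × [-17/5, 8/59])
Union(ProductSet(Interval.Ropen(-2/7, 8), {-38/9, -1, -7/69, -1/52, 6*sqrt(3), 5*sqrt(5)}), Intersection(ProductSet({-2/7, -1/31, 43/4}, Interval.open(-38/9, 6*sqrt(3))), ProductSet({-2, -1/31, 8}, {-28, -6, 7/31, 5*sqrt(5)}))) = Union(ProductSet({-1/31}, {7/31}), ProductSet(Interval.Ropen(-2/7, 8), {-38/9, -1, -7/69, -1/52, 6*sqrt(3), 5*sqrt(5)}))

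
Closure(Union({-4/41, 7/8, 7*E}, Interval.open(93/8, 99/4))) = Union({-4/41, 7/8}, Interval(93/8, 99/4))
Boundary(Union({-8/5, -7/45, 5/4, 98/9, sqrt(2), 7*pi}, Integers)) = Union({-8/5, -7/45, 5/4, 98/9, sqrt(2), 7*pi}, Integers)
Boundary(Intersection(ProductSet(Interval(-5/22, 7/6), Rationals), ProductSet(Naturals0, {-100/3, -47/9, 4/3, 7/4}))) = ProductSet(Range(0, 2, 1), {-100/3, -47/9, 4/3, 7/4})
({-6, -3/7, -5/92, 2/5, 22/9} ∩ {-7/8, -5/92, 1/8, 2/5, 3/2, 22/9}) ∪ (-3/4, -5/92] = (-3/4, -5/92] ∪ {2/5, 22/9}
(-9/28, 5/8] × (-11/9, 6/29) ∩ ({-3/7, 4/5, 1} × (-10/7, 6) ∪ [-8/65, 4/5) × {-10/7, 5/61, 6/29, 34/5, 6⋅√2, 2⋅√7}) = [-8/65, 5/8] × {5/61}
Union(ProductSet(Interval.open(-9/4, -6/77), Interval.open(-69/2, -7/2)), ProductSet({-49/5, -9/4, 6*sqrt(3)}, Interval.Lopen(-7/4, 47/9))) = Union(ProductSet({-49/5, -9/4, 6*sqrt(3)}, Interval.Lopen(-7/4, 47/9)), ProductSet(Interval.open(-9/4, -6/77), Interval.open(-69/2, -7/2)))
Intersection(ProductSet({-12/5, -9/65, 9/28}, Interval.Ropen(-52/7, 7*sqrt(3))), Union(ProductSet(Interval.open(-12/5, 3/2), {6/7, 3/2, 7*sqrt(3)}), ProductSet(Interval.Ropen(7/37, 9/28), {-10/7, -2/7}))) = ProductSet({-9/65, 9/28}, {6/7, 3/2})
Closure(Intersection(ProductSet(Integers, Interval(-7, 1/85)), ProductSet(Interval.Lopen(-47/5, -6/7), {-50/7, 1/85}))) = ProductSet(Range(-9, 0, 1), {1/85})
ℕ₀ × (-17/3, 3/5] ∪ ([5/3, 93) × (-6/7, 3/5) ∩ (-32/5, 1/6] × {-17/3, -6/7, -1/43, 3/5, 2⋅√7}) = ℕ₀ × (-17/3, 3/5]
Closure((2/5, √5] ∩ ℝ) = [2/5, √5]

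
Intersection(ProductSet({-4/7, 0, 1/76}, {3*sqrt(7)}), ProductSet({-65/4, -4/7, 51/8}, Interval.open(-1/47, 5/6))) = EmptySet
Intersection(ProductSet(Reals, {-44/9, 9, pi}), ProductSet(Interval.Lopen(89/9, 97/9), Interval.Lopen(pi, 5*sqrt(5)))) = ProductSet(Interval.Lopen(89/9, 97/9), {9})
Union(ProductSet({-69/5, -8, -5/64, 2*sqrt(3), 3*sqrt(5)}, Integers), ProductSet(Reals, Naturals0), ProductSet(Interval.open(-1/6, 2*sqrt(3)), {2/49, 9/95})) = Union(ProductSet({-69/5, -8, -5/64, 2*sqrt(3), 3*sqrt(5)}, Integers), ProductSet(Interval.open(-1/6, 2*sqrt(3)), {2/49, 9/95}), ProductSet(Reals, Naturals0))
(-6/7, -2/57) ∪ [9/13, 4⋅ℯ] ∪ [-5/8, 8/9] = (-6/7, 4⋅ℯ]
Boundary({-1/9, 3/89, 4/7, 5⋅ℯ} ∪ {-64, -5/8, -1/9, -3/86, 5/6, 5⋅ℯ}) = {-64, -5/8, -1/9, -3/86, 3/89, 4/7, 5/6, 5⋅ℯ}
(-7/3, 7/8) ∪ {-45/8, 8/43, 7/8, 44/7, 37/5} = {-45/8, 44/7, 37/5} ∪ (-7/3, 7/8]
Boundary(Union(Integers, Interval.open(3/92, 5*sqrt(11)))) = Union(Complement(Integers, Interval.open(3/92, 5*sqrt(11))), {3/92, 5*sqrt(11)})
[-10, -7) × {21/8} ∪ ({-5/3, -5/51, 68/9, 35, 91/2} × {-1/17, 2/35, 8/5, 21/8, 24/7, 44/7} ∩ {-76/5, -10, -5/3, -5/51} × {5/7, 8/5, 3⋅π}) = ({-5/3, -5/51} × {8/5}) ∪ ([-10, -7) × {21/8})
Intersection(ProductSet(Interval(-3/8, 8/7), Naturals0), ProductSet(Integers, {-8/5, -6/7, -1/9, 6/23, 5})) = ProductSet(Range(0, 2, 1), {5})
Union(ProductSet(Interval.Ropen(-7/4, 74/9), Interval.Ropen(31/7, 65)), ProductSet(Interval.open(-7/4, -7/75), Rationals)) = Union(ProductSet(Interval.open(-7/4, -7/75), Rationals), ProductSet(Interval.Ropen(-7/4, 74/9), Interval.Ropen(31/7, 65)))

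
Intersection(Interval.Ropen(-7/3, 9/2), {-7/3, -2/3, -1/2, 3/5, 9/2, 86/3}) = {-7/3, -2/3, -1/2, 3/5}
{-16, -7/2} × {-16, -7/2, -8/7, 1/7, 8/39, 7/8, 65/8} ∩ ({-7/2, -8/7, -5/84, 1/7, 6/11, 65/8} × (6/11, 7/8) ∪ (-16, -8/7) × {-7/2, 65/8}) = {-7/2} × {-7/2, 65/8}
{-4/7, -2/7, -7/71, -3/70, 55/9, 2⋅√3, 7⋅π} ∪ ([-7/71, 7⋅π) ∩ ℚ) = {-4/7, -2/7, 2⋅√3, 7⋅π} ∪ (ℚ ∩ [-7/71, 7⋅π))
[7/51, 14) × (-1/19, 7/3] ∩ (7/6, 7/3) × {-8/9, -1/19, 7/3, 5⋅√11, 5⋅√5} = (7/6, 7/3) × {7/3}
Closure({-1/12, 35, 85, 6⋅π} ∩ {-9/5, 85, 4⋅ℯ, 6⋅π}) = {85, 6⋅π}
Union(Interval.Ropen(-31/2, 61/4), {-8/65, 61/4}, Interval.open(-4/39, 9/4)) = Interval(-31/2, 61/4)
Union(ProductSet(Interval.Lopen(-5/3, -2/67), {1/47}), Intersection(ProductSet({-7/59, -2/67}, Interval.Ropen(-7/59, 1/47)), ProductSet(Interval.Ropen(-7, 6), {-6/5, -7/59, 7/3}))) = Union(ProductSet({-7/59, -2/67}, {-7/59}), ProductSet(Interval.Lopen(-5/3, -2/67), {1/47}))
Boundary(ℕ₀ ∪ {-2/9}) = {-2/9} ∪ ℕ₀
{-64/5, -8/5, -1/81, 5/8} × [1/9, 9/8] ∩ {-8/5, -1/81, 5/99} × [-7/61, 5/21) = {-8/5, -1/81} × [1/9, 5/21)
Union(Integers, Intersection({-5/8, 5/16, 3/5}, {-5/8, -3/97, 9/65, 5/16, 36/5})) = Union({-5/8, 5/16}, Integers)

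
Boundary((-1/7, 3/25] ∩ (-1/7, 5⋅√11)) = {-1/7, 3/25}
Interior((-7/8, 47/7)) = (-7/8, 47/7)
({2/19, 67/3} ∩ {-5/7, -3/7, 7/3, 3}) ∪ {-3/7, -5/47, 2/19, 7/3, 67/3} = {-3/7, -5/47, 2/19, 7/3, 67/3}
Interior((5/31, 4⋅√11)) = (5/31, 4⋅√11)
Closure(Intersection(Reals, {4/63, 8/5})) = {4/63, 8/5}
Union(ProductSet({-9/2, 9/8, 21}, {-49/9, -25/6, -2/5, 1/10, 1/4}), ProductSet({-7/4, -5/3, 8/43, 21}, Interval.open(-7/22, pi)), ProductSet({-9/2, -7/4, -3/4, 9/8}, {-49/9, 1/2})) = Union(ProductSet({-9/2, 9/8, 21}, {-49/9, -25/6, -2/5, 1/10, 1/4}), ProductSet({-9/2, -7/4, -3/4, 9/8}, {-49/9, 1/2}), ProductSet({-7/4, -5/3, 8/43, 21}, Interval.open(-7/22, pi)))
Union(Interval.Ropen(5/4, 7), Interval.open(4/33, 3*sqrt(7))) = Interval.open(4/33, 3*sqrt(7))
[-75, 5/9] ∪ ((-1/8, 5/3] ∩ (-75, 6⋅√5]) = [-75, 5/3]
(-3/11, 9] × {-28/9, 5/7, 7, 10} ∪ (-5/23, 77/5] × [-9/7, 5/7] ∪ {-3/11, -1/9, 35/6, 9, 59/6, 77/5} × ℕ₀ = ({-3/11, -1/9, 35/6, 9, 59/6, 77/5} × ℕ₀) ∪ ((-3/11, 9] × {-28/9, 5/7, 7, 10}) ∪ ((-5/23, 77/5] × [-9/7, 5/7])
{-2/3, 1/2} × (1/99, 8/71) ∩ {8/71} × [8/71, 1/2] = ∅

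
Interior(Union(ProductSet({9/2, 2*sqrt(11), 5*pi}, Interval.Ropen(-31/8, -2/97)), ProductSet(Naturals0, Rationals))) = EmptySet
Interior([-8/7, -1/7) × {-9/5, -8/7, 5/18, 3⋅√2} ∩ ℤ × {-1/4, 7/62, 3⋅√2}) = ∅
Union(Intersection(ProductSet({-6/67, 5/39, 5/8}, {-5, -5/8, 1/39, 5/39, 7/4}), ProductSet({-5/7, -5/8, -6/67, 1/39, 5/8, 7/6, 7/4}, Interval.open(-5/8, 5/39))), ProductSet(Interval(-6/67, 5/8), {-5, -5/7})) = Union(ProductSet({-6/67, 5/8}, {1/39}), ProductSet(Interval(-6/67, 5/8), {-5, -5/7}))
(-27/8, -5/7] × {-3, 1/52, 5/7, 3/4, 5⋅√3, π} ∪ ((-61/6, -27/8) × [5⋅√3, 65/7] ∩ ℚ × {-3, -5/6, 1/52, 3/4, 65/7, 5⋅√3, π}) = ((ℚ ∩ (-61/6, -27/8)) × {65/7, 5⋅√3}) ∪ ((-27/8, -5/7] × {-3, 1/52, 5/7, 3/4, 5⋅√3, π})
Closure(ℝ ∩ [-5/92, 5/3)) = [-5/92, 5/3]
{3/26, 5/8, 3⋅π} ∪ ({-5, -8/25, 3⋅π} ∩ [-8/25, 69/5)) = {-8/25, 3/26, 5/8, 3⋅π}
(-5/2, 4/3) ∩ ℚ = ℚ ∩ (-5/2, 4/3)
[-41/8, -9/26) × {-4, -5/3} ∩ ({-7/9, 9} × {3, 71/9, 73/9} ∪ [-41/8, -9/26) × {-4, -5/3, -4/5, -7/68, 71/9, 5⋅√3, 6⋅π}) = [-41/8, -9/26) × {-4, -5/3}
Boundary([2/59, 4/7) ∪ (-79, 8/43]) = {-79, 4/7}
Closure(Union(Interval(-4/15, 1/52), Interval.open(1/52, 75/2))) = Interval(-4/15, 75/2)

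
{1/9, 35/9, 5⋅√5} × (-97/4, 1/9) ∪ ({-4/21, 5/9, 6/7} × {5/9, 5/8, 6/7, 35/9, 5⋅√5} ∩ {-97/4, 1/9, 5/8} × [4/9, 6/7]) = {1/9, 35/9, 5⋅√5} × (-97/4, 1/9)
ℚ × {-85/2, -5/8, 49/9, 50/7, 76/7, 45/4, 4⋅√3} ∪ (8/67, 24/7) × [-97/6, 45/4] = ((8/67, 24/7) × [-97/6, 45/4]) ∪ (ℚ × {-85/2, -5/8, 49/9, 50/7, 76/7, 45/4, 4⋅√3})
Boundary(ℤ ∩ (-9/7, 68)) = {-1, 0, …, 67}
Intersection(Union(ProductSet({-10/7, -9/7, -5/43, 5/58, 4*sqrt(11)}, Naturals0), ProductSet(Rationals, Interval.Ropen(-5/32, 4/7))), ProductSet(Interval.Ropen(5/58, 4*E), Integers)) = Union(ProductSet({5/58}, Naturals0), ProductSet(Intersection(Interval.Ropen(5/58, 4*E), Rationals), Range(0, 1, 1)))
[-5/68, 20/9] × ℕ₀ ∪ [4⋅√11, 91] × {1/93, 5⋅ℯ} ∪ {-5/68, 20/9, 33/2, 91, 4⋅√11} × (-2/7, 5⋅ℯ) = ([-5/68, 20/9] × ℕ₀) ∪ ([4⋅√11, 91] × {1/93, 5⋅ℯ}) ∪ ({-5/68, 20/9, 33/2, 91, 4⋅√11} × (-2/7, 5⋅ℯ))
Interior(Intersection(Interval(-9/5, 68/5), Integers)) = EmptySet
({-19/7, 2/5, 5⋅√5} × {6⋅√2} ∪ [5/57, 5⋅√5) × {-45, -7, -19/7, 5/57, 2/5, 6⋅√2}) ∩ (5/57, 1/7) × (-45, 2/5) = (5/57, 1/7) × {-7, -19/7, 5/57}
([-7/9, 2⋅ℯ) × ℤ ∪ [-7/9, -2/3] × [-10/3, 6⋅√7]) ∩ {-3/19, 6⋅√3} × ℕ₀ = {-3/19} × ℕ₀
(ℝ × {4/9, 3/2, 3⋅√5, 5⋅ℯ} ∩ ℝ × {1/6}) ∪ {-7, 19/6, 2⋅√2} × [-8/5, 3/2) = {-7, 19/6, 2⋅√2} × [-8/5, 3/2)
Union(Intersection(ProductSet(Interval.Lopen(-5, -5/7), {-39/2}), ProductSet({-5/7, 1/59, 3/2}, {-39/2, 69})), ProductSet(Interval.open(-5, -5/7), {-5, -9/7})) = Union(ProductSet({-5/7}, {-39/2}), ProductSet(Interval.open(-5, -5/7), {-5, -9/7}))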